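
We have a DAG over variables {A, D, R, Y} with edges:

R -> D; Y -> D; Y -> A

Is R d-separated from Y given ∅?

Yes

There is one path between R and Y:
Path 1: R → D ← Y
  D is a collider here and neither D nor any of its descendants is conditioned on, so the collider stays closed — the path is blocked at D.
Every path is blocked, so R and Y are d-separated given ∅.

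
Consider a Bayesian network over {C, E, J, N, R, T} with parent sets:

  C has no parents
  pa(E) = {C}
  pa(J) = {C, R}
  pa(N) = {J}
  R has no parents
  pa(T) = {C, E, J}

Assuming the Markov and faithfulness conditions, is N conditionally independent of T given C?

There are 3 undirected paths between N and T; checking each against the conditioning set {C}:
Path 1: N ← J ← C → T
  C is a fork here and C is conditioned on, so the path is blocked at C.
Path 2: N ← J ← C → E → T
  C is a fork here and C is conditioned on, so the path is blocked at C.
Path 3: N ← J → T
  J is a fork and J is not conditioned on — no node blocks this path, so it is active.
At least one path is unblocked, so d-separation fails.

No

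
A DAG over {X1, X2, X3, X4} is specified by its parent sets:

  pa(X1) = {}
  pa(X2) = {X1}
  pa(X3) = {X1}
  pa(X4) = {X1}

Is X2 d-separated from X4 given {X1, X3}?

Yes

There is one path between X2 and X4:
Path 1: X2 ← X1 → X4
  X1 is a fork here and X1 is conditioned on, so the path is blocked at X1.
Since every path is blocked, d-separation holds.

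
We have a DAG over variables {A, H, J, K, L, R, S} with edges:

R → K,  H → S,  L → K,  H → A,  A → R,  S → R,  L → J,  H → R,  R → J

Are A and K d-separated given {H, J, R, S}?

There are 6 undirected paths between A and K; checking each against the conditioning set {H, J, R, S}:
  1. A ← H → S → R → K — H:fork[blocks]; S:chain[blocks]; R:chain[blocks] ⇒ blocked
  2. A ← H → S → R → J ← L → K — H:fork[blocks]; S:chain[blocks]; R:chain[blocks]; J:collider[open]; L:fork[open] ⇒ blocked
  3. A ← H → R → K — H:fork[blocks]; R:chain[blocks] ⇒ blocked
  4. A ← H → R → J ← L → K — H:fork[blocks]; R:chain[blocks]; J:collider[open]; L:fork[open] ⇒ blocked
  5. A → R → K — R:chain[blocks] ⇒ blocked
  6. A → R → J ← L → K — R:chain[blocks]; J:collider[open]; L:fork[open] ⇒ blocked
All paths are blocked; A ⊥ K | {H, J, R, S} holds.

Yes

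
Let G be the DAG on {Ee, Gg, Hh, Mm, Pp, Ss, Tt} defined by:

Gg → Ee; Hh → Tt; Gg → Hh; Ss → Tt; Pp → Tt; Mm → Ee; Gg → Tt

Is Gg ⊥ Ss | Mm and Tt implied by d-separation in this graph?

No

Enumerating the 2 paths from Gg to Ss and testing each for blocking by {Mm, Tt}:
Path 1: Gg → Hh → Tt ← Ss
  Hh is a chain and Hh is not conditioned on; Tt is a collider and Tt is conditioned on, which opens it — no node blocks this path, so it is active.
Path 2: Gg → Tt ← Ss
  Tt is a collider and Tt is conditioned on, which opens it — no node blocks this path, so it is active.
Because an active path exists, Gg and Ss are not d-separated.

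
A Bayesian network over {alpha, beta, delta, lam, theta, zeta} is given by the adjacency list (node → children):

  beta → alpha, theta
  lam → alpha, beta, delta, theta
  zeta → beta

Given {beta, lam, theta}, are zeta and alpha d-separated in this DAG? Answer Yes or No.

3 paths connect zeta and alpha; each must be blocked for d-separation to hold:
Path 1: zeta → beta → theta ← lam → alpha
  beta is a chain here and beta is conditioned on, so the path is blocked at beta.
Path 2: zeta → beta → alpha
  beta is a chain here and beta is conditioned on, so the path is blocked at beta.
Path 3: zeta → beta ← lam → alpha
  lam is a fork here and lam is conditioned on, so the path is blocked at lam.
Every path is blocked, so zeta and alpha are d-separated given {beta, lam, theta}.

Yes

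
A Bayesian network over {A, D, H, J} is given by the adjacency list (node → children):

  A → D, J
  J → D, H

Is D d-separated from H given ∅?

No

There are 2 undirected paths between D and H; checking each against the conditioning set ∅:
  1. D ← J → H — J:fork[open] ⇒ active
  2. D ← A → J → H — A:fork[open]; J:chain[open] ⇒ active
Since the path D ← J → H is active, D and H are not d-separated given ∅.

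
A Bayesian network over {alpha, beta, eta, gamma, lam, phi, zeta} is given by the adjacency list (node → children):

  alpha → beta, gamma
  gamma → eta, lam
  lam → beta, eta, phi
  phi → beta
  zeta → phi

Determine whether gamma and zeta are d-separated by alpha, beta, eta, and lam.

There are 6 undirected paths between gamma and zeta; checking each against the conditioning set {alpha, beta, eta, lam}:
Path 1: gamma ← alpha → beta ← phi ← zeta
  alpha is a fork here and alpha is conditioned on, so the path is blocked at alpha.
Path 2: gamma ← alpha → beta ← lam → phi ← zeta
  alpha is a fork here and alpha is conditioned on, so the path is blocked at alpha.
Path 3: gamma → eta ← lam → phi ← zeta
  lam is a fork here and lam is conditioned on, so the path is blocked at lam.
Path 4: gamma → eta ← lam → beta ← phi ← zeta
  lam is a fork here and lam is conditioned on, so the path is blocked at lam.
Path 5: gamma → lam → phi ← zeta
  lam is a chain here and lam is conditioned on, so the path is blocked at lam.
Path 6: gamma → lam → beta ← phi ← zeta
  lam is a chain here and lam is conditioned on, so the path is blocked at lam.
Every path is blocked, so gamma and zeta are d-separated given {alpha, beta, eta, lam}.

Yes — gamma and zeta are d-separated given {alpha, beta, eta, lam}.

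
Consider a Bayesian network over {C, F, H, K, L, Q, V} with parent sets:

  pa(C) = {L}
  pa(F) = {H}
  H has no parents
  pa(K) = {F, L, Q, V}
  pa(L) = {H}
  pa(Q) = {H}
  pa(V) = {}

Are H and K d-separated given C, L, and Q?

No

Enumerating the 3 paths from H to K and testing each for blocking by {C, L, Q}:
Path 1: H → L → K
  L is a chain here and L is conditioned on, so the path is blocked at L.
Path 2: H → Q → K
  Q is a chain here and Q is conditioned on, so the path is blocked at Q.
Path 3: H → F → K
  F is a chain and F is not conditioned on — no node blocks this path, so it is active.
Since the path H → F → K is active, H and K are not d-separated given {C, L, Q}.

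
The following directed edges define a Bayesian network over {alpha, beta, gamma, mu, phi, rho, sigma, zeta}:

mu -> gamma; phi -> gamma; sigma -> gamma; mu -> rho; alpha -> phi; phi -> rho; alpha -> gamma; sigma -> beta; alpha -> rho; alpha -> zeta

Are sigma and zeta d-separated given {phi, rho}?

There are 5 undirected paths between sigma and zeta; checking each against the conditioning set {phi, rho}:
Path 1: sigma → gamma ← phi → rho ← alpha → zeta
  gamma is a collider here and neither gamma nor any of its descendants is conditioned on, so the collider stays closed — the path is blocked at gamma.
Path 2: sigma → gamma ← phi ← alpha → zeta
  gamma is a collider here and neither gamma nor any of its descendants is conditioned on, so the collider stays closed — the path is blocked at gamma.
Path 3: sigma → gamma ← mu → rho ← phi ← alpha → zeta
  gamma is a collider here and neither gamma nor any of its descendants is conditioned on, so the collider stays closed — the path is blocked at gamma.
Path 4: sigma → gamma ← mu → rho ← alpha → zeta
  gamma is a collider here and neither gamma nor any of its descendants is conditioned on, so the collider stays closed — the path is blocked at gamma.
Path 5: sigma → gamma ← alpha → zeta
  gamma is a collider here and neither gamma nor any of its descendants is conditioned on, so the collider stays closed — the path is blocked at gamma.
Since every path is blocked, d-separation holds.

Yes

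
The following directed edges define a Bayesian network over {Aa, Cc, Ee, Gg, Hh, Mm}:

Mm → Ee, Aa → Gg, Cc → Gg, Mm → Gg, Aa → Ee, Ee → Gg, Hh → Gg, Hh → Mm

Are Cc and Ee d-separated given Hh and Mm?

We examine all 4 paths between Cc and Ee:
Path 1: Cc → Gg ← Ee
  Gg is a collider here and neither Gg nor any of its descendants is conditioned on, so the collider stays closed — the path is blocked at Gg.
Path 2: Cc → Gg ← Hh → Mm → Ee
  Gg is a collider here and neither Gg nor any of its descendants is conditioned on, so the collider stays closed — the path is blocked at Gg.
Path 3: Cc → Gg ← Aa → Ee
  Gg is a collider here and neither Gg nor any of its descendants is conditioned on, so the collider stays closed — the path is blocked at Gg.
Path 4: Cc → Gg ← Mm → Ee
  Gg is a collider here and neither Gg nor any of its descendants is conditioned on, so the collider stays closed — the path is blocked at Gg.
Since every path is blocked, d-separation holds.

Yes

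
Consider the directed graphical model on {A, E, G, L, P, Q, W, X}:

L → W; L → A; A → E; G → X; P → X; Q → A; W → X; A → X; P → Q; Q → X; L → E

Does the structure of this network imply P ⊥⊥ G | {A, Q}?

We examine all 5 paths between P and G:
Path 1: P → X ← G
  X is a collider here and neither X nor any of its descendants is conditioned on, so the collider stays closed — the path is blocked at X.
Path 2: P → Q → X ← G
  Q is a chain here and Q is conditioned on, so the path is blocked at Q.
Path 3: P → Q → A → X ← G
  Q is a chain here and Q is conditioned on, so the path is blocked at Q.
Path 4: P → Q → A ← L → W → X ← G
  Q is a chain here and Q is conditioned on, so the path is blocked at Q.
Path 5: P → Q → A → E ← L → W → X ← G
  Q is a chain here and Q is conditioned on, so the path is blocked at Q.
Every path is blocked, so P and G are d-separated given {A, Q}.

Yes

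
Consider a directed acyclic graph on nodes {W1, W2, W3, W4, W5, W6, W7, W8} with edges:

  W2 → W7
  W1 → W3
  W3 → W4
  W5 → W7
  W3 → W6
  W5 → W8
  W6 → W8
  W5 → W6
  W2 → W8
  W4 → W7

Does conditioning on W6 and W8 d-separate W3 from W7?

No

There are 5 undirected paths between W3 and W7; checking each against the conditioning set {W6, W8}:
  1. W3 → W4 → W7 — W4:chain[open] ⇒ active
  2. W3 → W6 ← W5 → W8 ← W2 → W7 — W6:collider[open]; W5:fork[open]; W8:collider[open]; W2:fork[open] ⇒ active
  3. W3 → W6 ← W5 → W7 — W6:collider[open]; W5:fork[open] ⇒ active
  4. W3 → W6 → W8 ← W2 → W7 — W6:chain[blocks]; W8:collider[open]; W2:fork[open] ⇒ blocked
  5. W3 → W6 → W8 ← W5 → W7 — W6:chain[blocks]; W8:collider[open]; W5:fork[open] ⇒ blocked
At least one path is unblocked, so d-separation fails.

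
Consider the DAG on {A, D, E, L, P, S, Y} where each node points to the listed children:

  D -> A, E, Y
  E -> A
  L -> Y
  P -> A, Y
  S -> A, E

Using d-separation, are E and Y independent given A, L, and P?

We examine all 6 paths between E and Y:
  1. E ← D → Y — D:fork[open] ⇒ active
  2. E ← D → A ← P → Y — D:fork[open]; A:collider[open]; P:fork[blocks] ⇒ blocked
  3. E ← S → A ← D → Y — S:fork[open]; A:collider[open]; D:fork[open] ⇒ active
  4. E ← S → A ← P → Y — S:fork[open]; A:collider[open]; P:fork[blocks] ⇒ blocked
  5. E → A ← D → Y — A:collider[open]; D:fork[open] ⇒ active
  6. E → A ← P → Y — A:collider[open]; P:fork[blocks] ⇒ blocked
At least one path is unblocked, so d-separation fails.

No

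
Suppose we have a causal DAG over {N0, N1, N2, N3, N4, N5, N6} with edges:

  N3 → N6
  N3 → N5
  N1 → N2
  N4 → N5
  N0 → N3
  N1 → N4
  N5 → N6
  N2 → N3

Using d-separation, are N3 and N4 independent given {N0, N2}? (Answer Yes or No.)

Yes

3 paths connect N3 and N4; each must be blocked for d-separation to hold:
Path 1: N3 → N6 ← N5 ← N4
  N6 is a collider here and neither N6 nor any of its descendants is conditioned on, so the collider stays closed — the path is blocked at N6.
Path 2: N3 → N5 ← N4
  N5 is a collider here and neither N5 nor any of its descendants is conditioned on, so the collider stays closed — the path is blocked at N5.
Path 3: N3 ← N2 ← N1 → N4
  N2 is a chain here and N2 is conditioned on, so the path is blocked at N2.
Since every path is blocked, d-separation holds.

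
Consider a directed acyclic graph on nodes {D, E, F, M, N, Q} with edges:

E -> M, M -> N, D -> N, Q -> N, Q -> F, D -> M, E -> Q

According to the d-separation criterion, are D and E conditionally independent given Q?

We examine all 4 paths between D and E:
Path 1: D → M ← E
  M is a collider here and neither M nor any of its descendants is conditioned on, so the collider stays closed — the path is blocked at M.
Path 2: D → M → N ← Q ← E
  N is a collider here and neither N nor any of its descendants is conditioned on, so the collider stays closed — the path is blocked at N.
Path 3: D → N ← M ← E
  N is a collider here and neither N nor any of its descendants is conditioned on, so the collider stays closed — the path is blocked at N.
Path 4: D → N ← Q ← E
  N is a collider here and neither N nor any of its descendants is conditioned on, so the collider stays closed — the path is blocked at N.
All paths are blocked; D ⊥ E | {Q} holds.

Yes — D and E are d-separated given {Q}.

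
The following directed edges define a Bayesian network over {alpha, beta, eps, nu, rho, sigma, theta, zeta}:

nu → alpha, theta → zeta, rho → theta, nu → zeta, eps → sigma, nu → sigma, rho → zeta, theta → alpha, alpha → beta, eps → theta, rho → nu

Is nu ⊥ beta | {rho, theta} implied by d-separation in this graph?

There are 6 undirected paths between nu and beta; checking each against the conditioning set {rho, theta}:
Path 1: nu → zeta ← rho → theta → alpha → beta
  zeta is a collider here and neither zeta nor any of its descendants is conditioned on, so the collider stays closed — the path is blocked at zeta.
Path 2: nu → zeta ← theta → alpha → beta
  zeta is a collider here and neither zeta nor any of its descendants is conditioned on, so the collider stays closed — the path is blocked at zeta.
Path 3: nu ← rho → zeta ← theta → alpha → beta
  rho is a fork here and rho is conditioned on, so the path is blocked at rho.
Path 4: nu ← rho → theta → alpha → beta
  rho is a fork here and rho is conditioned on, so the path is blocked at rho.
Path 5: nu → sigma ← eps → theta → alpha → beta
  sigma is a collider here and neither sigma nor any of its descendants is conditioned on, so the collider stays closed — the path is blocked at sigma.
Path 6: nu → alpha → beta
  alpha is a chain and alpha is not conditioned on — no node blocks this path, so it is active.
Since the path nu → alpha → beta is active, nu and beta are not d-separated given {rho, theta}.

No — nu and beta are not d-separated given {rho, theta}.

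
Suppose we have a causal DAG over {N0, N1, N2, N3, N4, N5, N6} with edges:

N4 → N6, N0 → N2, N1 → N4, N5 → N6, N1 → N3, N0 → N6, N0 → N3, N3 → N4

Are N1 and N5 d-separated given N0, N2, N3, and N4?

Enumerating the 4 paths from N1 to N5 and testing each for blocking by {N0, N2, N3, N4}:
  1. N1 → N4 → N6 ← N5 — N4:chain[blocks]; N6:collider[blocks] ⇒ blocked
  2. N1 → N4 ← N3 ← N0 → N6 ← N5 — N4:collider[open]; N3:chain[blocks]; N0:fork[blocks]; N6:collider[blocks] ⇒ blocked
  3. N1 → N3 → N4 → N6 ← N5 — N3:chain[blocks]; N4:chain[blocks]; N6:collider[blocks] ⇒ blocked
  4. N1 → N3 ← N0 → N6 ← N5 — N3:collider[open]; N0:fork[blocks]; N6:collider[blocks] ⇒ blocked
All paths are blocked; N1 ⊥ N5 | {N0, N2, N3, N4} holds.

Yes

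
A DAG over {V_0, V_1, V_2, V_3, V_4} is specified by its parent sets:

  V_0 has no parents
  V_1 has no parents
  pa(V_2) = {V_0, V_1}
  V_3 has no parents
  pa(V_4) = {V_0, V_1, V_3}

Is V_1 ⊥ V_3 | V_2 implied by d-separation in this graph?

Yes — V_1 and V_3 are d-separated given {V_2}.

There are 2 undirected paths between V_1 and V_3; checking each against the conditioning set {V_2}:
  1. V_1 → V_4 ← V_3 — V_4:collider[blocks] ⇒ blocked
  2. V_1 → V_2 ← V_0 → V_4 ← V_3 — V_2:collider[open]; V_0:fork[open]; V_4:collider[blocks] ⇒ blocked
All paths are blocked; V_1 ⊥ V_3 | {V_2} holds.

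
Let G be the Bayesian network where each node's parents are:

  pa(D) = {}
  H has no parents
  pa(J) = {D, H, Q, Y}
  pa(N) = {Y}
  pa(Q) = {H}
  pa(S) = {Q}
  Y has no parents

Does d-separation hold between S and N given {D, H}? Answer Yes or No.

Yes — S and N are d-separated given {D, H}.

We examine all 2 paths between S and N:
Path 1: S ← Q ← H → J ← Y → N
  H is a fork here and H is conditioned on, so the path is blocked at H.
Path 2: S ← Q → J ← Y → N
  J is a collider here and neither J nor any of its descendants is conditioned on, so the collider stays closed — the path is blocked at J.
All paths are blocked; S ⊥ N | {D, H} holds.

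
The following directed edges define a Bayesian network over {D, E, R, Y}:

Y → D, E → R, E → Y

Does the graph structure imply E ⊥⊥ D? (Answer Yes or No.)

No — E and D are not d-separated given ∅.

There is one path between E and D:
Path 1: E → Y → D
  Y is a chain and Y is not conditioned on — no node blocks this path, so it is active.
Since the path E → Y → D is active, E and D are not d-separated given ∅.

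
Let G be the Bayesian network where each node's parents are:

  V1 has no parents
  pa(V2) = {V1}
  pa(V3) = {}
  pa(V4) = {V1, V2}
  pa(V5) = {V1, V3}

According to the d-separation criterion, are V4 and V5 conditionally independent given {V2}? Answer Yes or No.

Enumerating the 2 paths from V4 to V5 and testing each for blocking by {V2}:
Path 1: V4 ← V2 ← V1 → V5
  V2 is a chain here and V2 is conditioned on, so the path is blocked at V2.
Path 2: V4 ← V1 → V5
  V1 is a fork and V1 is not conditioned on — no node blocks this path, so it is active.
Since the path V4 ← V1 → V5 is active, V4 and V5 are not d-separated given {V2}.

No — V4 and V5 are not d-separated given {V2}.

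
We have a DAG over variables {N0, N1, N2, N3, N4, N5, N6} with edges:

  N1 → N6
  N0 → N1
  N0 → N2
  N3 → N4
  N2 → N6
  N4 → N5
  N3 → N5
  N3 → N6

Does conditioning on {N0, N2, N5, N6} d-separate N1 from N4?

There are 4 undirected paths between N1 and N4; checking each against the conditioning set {N0, N2, N5, N6}:
Path 1: N1 ← N0 → N2 → N6 ← N3 → N5 ← N4
  N0 is a fork here and N0 is conditioned on, so the path is blocked at N0.
Path 2: N1 ← N0 → N2 → N6 ← N3 → N4
  N0 is a fork here and N0 is conditioned on, so the path is blocked at N0.
Path 3: N1 → N6 ← N3 → N5 ← N4
  N6 is a collider and N6 is conditioned on, which opens it; N3 is a fork and N3 is not conditioned on; N5 is a collider and N5 is conditioned on, which opens it — no node blocks this path, so it is active.
Path 4: N1 → N6 ← N3 → N4
  N6 is a collider and N6 is conditioned on, which opens it; N3 is a fork and N3 is not conditioned on — no node blocks this path, so it is active.
Because an active path exists, N1 and N4 are not d-separated.

No — N1 and N4 are not d-separated given {N0, N2, N5, N6}.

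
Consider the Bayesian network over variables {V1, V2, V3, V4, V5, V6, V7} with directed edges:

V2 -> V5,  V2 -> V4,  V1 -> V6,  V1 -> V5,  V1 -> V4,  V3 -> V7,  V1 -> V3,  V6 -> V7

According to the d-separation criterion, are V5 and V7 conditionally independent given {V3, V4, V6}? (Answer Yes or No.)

There are 4 undirected paths between V5 and V7; checking each against the conditioning set {V3, V4, V6}:
Path 1: V5 ← V2 → V4 ← V1 → V6 → V7
  V6 is a chain here and V6 is conditioned on, so the path is blocked at V6.
Path 2: V5 ← V2 → V4 ← V1 → V3 → V7
  V3 is a chain here and V3 is conditioned on, so the path is blocked at V3.
Path 3: V5 ← V1 → V6 → V7
  V6 is a chain here and V6 is conditioned on, so the path is blocked at V6.
Path 4: V5 ← V1 → V3 → V7
  V3 is a chain here and V3 is conditioned on, so the path is blocked at V3.
Since every path is blocked, d-separation holds.

Yes — V5 and V7 are d-separated given {V3, V4, V6}.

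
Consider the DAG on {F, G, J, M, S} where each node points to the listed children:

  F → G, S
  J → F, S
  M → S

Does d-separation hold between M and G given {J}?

There are 2 undirected paths between M and G; checking each against the conditioning set {J}:
  1. M → S ← J → F → G — S:collider[blocks]; J:fork[blocks]; F:chain[open] ⇒ blocked
  2. M → S ← F → G — S:collider[blocks]; F:fork[open] ⇒ blocked
All paths are blocked; M ⊥ G | {J} holds.

Yes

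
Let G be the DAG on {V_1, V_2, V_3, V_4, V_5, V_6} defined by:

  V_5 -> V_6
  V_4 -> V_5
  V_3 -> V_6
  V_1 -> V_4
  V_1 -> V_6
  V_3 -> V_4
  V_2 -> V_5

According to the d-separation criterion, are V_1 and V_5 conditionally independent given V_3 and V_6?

No — V_1 and V_5 are not d-separated given {V_3, V_6}.

There are 4 undirected paths between V_1 and V_5; checking each against the conditioning set {V_3, V_6}:
Path 1: V_1 → V_6 ← V_5
  V_6 is a collider and V_6 is conditioned on, which opens it — no node blocks this path, so it is active.
Path 2: V_1 → V_6 ← V_3 → V_4 → V_5
  V_3 is a fork here and V_3 is conditioned on, so the path is blocked at V_3.
Path 3: V_1 → V_4 → V_5
  V_4 is a chain and V_4 is not conditioned on — no node blocks this path, so it is active.
Path 4: V_1 → V_4 ← V_3 → V_6 ← V_5
  V_3 is a fork here and V_3 is conditioned on, so the path is blocked at V_3.
Since the path V_1 → V_6 ← V_5 is active, V_1 and V_5 are not d-separated given {V_3, V_6}.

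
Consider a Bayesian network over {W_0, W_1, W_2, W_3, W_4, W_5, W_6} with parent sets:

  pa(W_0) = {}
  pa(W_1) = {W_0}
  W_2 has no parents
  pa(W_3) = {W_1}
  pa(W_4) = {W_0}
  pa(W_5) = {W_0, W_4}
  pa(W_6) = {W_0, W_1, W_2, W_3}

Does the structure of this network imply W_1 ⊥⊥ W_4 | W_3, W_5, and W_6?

No — W_1 and W_4 are not d-separated given {W_3, W_5, W_6}.

We examine all 6 paths between W_1 and W_4:
Path 1: W_1 ← W_0 → W_4
  W_0 is a fork and W_0 is not conditioned on — no node blocks this path, so it is active.
Path 2: W_1 ← W_0 → W_5 ← W_4
  W_0 is a fork and W_0 is not conditioned on; W_5 is a collider and W_5 is conditioned on, which opens it — no node blocks this path, so it is active.
Path 3: W_1 → W_3 → W_6 ← W_0 → W_4
  W_3 is a chain here and W_3 is conditioned on, so the path is blocked at W_3.
Path 4: W_1 → W_3 → W_6 ← W_0 → W_5 ← W_4
  W_3 is a chain here and W_3 is conditioned on, so the path is blocked at W_3.
Path 5: W_1 → W_6 ← W_0 → W_4
  W_6 is a collider and W_6 is conditioned on, which opens it; W_0 is a fork and W_0 is not conditioned on — no node blocks this path, so it is active.
Path 6: W_1 → W_6 ← W_0 → W_5 ← W_4
  W_6 is a collider and W_6 is conditioned on, which opens it; W_0 is a fork and W_0 is not conditioned on; W_5 is a collider and W_5 is conditioned on, which opens it — no node blocks this path, so it is active.
Because an active path exists, W_1 and W_4 are not d-separated.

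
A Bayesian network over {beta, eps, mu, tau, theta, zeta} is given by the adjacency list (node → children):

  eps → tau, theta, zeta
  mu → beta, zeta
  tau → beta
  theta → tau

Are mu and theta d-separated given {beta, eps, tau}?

Yes

4 paths connect mu and theta; each must be blocked for d-separation to hold:
Path 1: mu → zeta ← eps → theta
  zeta is a collider here and neither zeta nor any of its descendants is conditioned on, so the collider stays closed — the path is blocked at zeta.
Path 2: mu → zeta ← eps → tau ← theta
  zeta is a collider here and neither zeta nor any of its descendants is conditioned on, so the collider stays closed — the path is blocked at zeta.
Path 3: mu → beta ← tau ← theta
  tau is a chain here and tau is conditioned on, so the path is blocked at tau.
Path 4: mu → beta ← tau ← eps → theta
  tau is a chain here and tau is conditioned on, so the path is blocked at tau.
All paths are blocked; mu ⊥ theta | {beta, eps, tau} holds.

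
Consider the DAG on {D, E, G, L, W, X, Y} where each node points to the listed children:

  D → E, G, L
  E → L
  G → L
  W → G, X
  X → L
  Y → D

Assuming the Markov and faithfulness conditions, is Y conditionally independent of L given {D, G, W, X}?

Yes

There are 4 undirected paths between Y and L; checking each against the conditioning set {D, G, W, X}:
Path 1: Y → D → E → L
  D is a chain here and D is conditioned on, so the path is blocked at D.
Path 2: Y → D → G → L
  D is a chain here and D is conditioned on, so the path is blocked at D.
Path 3: Y → D → G ← W → X → L
  D is a chain here and D is conditioned on, so the path is blocked at D.
Path 4: Y → D → L
  D is a chain here and D is conditioned on, so the path is blocked at D.
Since every path is blocked, d-separation holds.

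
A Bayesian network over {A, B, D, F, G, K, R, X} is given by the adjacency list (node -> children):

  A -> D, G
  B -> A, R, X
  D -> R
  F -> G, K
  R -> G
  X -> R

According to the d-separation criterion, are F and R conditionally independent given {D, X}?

Yes

There are 4 undirected paths between F and R; checking each against the conditioning set {D, X}:
Path 1: F → G ← R
  G is a collider here and neither G nor any of its descendants is conditioned on, so the collider stays closed — the path is blocked at G.
Path 2: F → G ← A → D → R
  G is a collider here and neither G nor any of its descendants is conditioned on, so the collider stays closed — the path is blocked at G.
Path 3: F → G ← A ← B → R
  G is a collider here and neither G nor any of its descendants is conditioned on, so the collider stays closed — the path is blocked at G.
Path 4: F → G ← A ← B → X → R
  G is a collider here and neither G nor any of its descendants is conditioned on, so the collider stays closed — the path is blocked at G.
All paths are blocked; F ⊥ R | {D, X} holds.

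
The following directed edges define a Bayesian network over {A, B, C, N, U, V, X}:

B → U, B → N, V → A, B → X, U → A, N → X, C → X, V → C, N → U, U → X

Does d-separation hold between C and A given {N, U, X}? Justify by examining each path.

We examine all 6 paths between C and A:
Path 1: C → X ← U → A
  U is a fork here and U is conditioned on, so the path is blocked at U.
Path 2: C → X ← N → U → A
  N is a fork here and N is conditioned on, so the path is blocked at N.
Path 3: C → X ← N ← B → U → A
  N is a chain here and N is conditioned on, so the path is blocked at N.
Path 4: C → X ← B → U → A
  U is a chain here and U is conditioned on, so the path is blocked at U.
Path 5: C → X ← B → N → U → A
  N is a chain here and N is conditioned on, so the path is blocked at N.
Path 6: C ← V → A
  V is a fork and V is not conditioned on — no node blocks this path, so it is active.
Since the path C ← V → A is active, C and A are not d-separated given {N, U, X}.

No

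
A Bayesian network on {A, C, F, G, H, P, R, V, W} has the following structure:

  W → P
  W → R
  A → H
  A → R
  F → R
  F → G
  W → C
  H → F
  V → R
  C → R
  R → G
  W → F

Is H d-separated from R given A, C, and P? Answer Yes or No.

5 paths connect H and R; each must be blocked for d-separation to hold:
Path 1: H ← A → R
  A is a fork here and A is conditioned on, so the path is blocked at A.
Path 2: H → F → G ← R
  G is a collider here and neither G nor any of its descendants is conditioned on, so the collider stays closed — the path is blocked at G.
Path 3: H → F → R
  F is a chain and F is not conditioned on — no node blocks this path, so it is active.
Path 4: H → F ← W → R
  F is a collider here and neither F nor any of its descendants is conditioned on, so the collider stays closed — the path is blocked at F.
Path 5: H → F ← W → C → R
  F is a collider here and neither F nor any of its descendants is conditioned on, so the collider stays closed — the path is blocked at F.
Because an active path exists, H and R are not d-separated.

No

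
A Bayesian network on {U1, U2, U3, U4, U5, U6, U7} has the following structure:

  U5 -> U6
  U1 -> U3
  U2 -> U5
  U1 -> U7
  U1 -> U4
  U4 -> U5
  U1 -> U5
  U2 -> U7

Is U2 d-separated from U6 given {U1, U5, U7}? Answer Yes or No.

There are 3 undirected paths between U2 and U6; checking each against the conditioning set {U1, U5, U7}:
Path 1: U2 → U5 → U6
  U5 is a chain here and U5 is conditioned on, so the path is blocked at U5.
Path 2: U2 → U7 ← U1 → U5 → U6
  U1 is a fork here and U1 is conditioned on, so the path is blocked at U1.
Path 3: U2 → U7 ← U1 → U4 → U5 → U6
  U1 is a fork here and U1 is conditioned on, so the path is blocked at U1.
Since every path is blocked, d-separation holds.

Yes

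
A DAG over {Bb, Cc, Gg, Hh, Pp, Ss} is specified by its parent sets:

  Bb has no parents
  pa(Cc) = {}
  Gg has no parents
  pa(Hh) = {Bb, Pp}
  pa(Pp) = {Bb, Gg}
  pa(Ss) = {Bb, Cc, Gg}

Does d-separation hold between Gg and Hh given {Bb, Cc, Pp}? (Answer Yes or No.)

Yes

Enumerating the 4 paths from Gg to Hh and testing each for blocking by {Bb, Cc, Pp}:
  1. Gg → Ss ← Bb → Pp → Hh — Ss:collider[blocks]; Bb:fork[blocks]; Pp:chain[blocks] ⇒ blocked
  2. Gg → Ss ← Bb → Hh — Ss:collider[blocks]; Bb:fork[blocks] ⇒ blocked
  3. Gg → Pp ← Bb → Hh — Pp:collider[open]; Bb:fork[blocks] ⇒ blocked
  4. Gg → Pp → Hh — Pp:chain[blocks] ⇒ blocked
Every path is blocked, so Gg and Hh are d-separated given {Bb, Cc, Pp}.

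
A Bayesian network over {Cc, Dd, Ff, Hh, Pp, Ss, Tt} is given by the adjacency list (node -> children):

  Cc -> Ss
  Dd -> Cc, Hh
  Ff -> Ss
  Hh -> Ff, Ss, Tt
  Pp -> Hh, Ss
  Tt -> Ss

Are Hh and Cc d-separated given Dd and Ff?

Yes

There are 5 undirected paths between Hh and Cc; checking each against the conditioning set {Dd, Ff}:
  1. Hh → Tt → Ss ← Cc — Tt:chain[open]; Ss:collider[blocks] ⇒ blocked
  2. Hh ← Dd → Cc — Dd:fork[blocks] ⇒ blocked
  3. Hh → Ff → Ss ← Cc — Ff:chain[blocks]; Ss:collider[blocks] ⇒ blocked
  4. Hh → Ss ← Cc — Ss:collider[blocks] ⇒ blocked
  5. Hh ← Pp → Ss ← Cc — Pp:fork[open]; Ss:collider[blocks] ⇒ blocked
Every path is blocked, so Hh and Cc are d-separated given {Dd, Ff}.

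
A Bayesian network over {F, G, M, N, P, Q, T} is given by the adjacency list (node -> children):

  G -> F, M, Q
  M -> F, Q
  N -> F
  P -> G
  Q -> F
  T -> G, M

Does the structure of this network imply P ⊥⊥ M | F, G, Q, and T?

6 paths connect P and M; each must be blocked for d-separation to hold:
  1. P → G ← T → M — G:collider[open]; T:fork[blocks] ⇒ blocked
  2. P → G → M — G:chain[blocks] ⇒ blocked
  3. P → G → Q ← M — G:chain[blocks]; Q:collider[open] ⇒ blocked
  4. P → G → Q → F ← M — G:chain[blocks]; Q:chain[blocks]; F:collider[open] ⇒ blocked
  5. P → G → F ← M — G:chain[blocks]; F:collider[open] ⇒ blocked
  6. P → G → F ← Q ← M — G:chain[blocks]; F:collider[open]; Q:chain[blocks] ⇒ blocked
All paths are blocked; P ⊥ M | {F, G, Q, T} holds.

Yes — P and M are d-separated given {F, G, Q, T}.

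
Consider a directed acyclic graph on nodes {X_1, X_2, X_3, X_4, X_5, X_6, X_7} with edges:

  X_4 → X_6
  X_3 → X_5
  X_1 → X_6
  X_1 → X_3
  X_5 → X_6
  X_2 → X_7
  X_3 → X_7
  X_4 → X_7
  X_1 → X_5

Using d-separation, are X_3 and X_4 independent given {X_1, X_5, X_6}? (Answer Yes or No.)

We examine all 5 paths between X_3 and X_4:
Path 1: X_3 → X_5 ← X_1 → X_6 ← X_4
  X_1 is a fork here and X_1 is conditioned on, so the path is blocked at X_1.
Path 2: X_3 → X_5 → X_6 ← X_4
  X_5 is a chain here and X_5 is conditioned on, so the path is blocked at X_5.
Path 3: X_3 ← X_1 → X_5 → X_6 ← X_4
  X_1 is a fork here and X_1 is conditioned on, so the path is blocked at X_1.
Path 4: X_3 ← X_1 → X_6 ← X_4
  X_1 is a fork here and X_1 is conditioned on, so the path is blocked at X_1.
Path 5: X_3 → X_7 ← X_4
  X_7 is a collider here and neither X_7 nor any of its descendants is conditioned on, so the collider stays closed — the path is blocked at X_7.
Since every path is blocked, d-separation holds.

Yes — X_3 and X_4 are d-separated given {X_1, X_5, X_6}.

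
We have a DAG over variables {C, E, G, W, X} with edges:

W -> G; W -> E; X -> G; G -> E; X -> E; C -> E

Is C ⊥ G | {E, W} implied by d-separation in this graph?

No

3 paths connect C and G; each must be blocked for d-separation to hold:
Path 1: C → E ← W → G
  W is a fork here and W is conditioned on, so the path is blocked at W.
Path 2: C → E ← X → G
  E is a collider and E is conditioned on, which opens it; X is a fork and X is not conditioned on — no node blocks this path, so it is active.
Path 3: C → E ← G
  E is a collider and E is conditioned on, which opens it — no node blocks this path, so it is active.
Since the path C → E ← X → G is active, C and G are not d-separated given {E, W}.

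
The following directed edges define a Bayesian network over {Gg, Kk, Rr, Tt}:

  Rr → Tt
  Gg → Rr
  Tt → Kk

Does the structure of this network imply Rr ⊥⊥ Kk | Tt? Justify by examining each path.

There is one path between Rr and Kk:
Path 1: Rr → Tt → Kk
  Tt is a chain here and Tt is conditioned on, so the path is blocked at Tt.
Every path is blocked, so Rr and Kk are d-separated given {Tt}.

Yes — Rr and Kk are d-separated given {Tt}.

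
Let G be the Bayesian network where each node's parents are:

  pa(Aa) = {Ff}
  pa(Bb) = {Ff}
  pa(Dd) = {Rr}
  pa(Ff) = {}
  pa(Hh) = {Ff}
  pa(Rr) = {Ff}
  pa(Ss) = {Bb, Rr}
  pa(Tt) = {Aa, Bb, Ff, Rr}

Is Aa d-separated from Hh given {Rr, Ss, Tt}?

No — Aa and Hh are not d-separated given {Rr, Ss, Tt}.

There are 6 undirected paths between Aa and Hh; checking each against the conditioning set {Rr, Ss, Tt}:
Path 1: Aa → Tt ← Ff → Hh
  Tt is a collider and Tt is conditioned on, which opens it; Ff is a fork and Ff is not conditioned on — no node blocks this path, so it is active.
Path 2: Aa → Tt ← Rr → Ss ← Bb ← Ff → Hh
  Rr is a fork here and Rr is conditioned on, so the path is blocked at Rr.
Path 3: Aa → Tt ← Rr ← Ff → Hh
  Rr is a chain here and Rr is conditioned on, so the path is blocked at Rr.
Path 4: Aa → Tt ← Bb → Ss ← Rr ← Ff → Hh
  Rr is a chain here and Rr is conditioned on, so the path is blocked at Rr.
Path 5: Aa → Tt ← Bb ← Ff → Hh
  Tt is a collider and Tt is conditioned on, which opens it; Bb is a chain and Bb is not conditioned on; Ff is a fork and Ff is not conditioned on — no node blocks this path, so it is active.
Path 6: Aa ← Ff → Hh
  Ff is a fork and Ff is not conditioned on — no node blocks this path, so it is active.
At least one path is unblocked, so d-separation fails.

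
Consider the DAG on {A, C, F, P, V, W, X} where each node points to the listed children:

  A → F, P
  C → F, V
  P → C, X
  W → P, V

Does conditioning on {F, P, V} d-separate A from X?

We examine all 3 paths between A and X:
Path 1: A → F ← C ← P → X
  P is a fork here and P is conditioned on, so the path is blocked at P.
Path 2: A → F ← C → V ← W → P → X
  P is a chain here and P is conditioned on, so the path is blocked at P.
Path 3: A → P → X
  P is a chain here and P is conditioned on, so the path is blocked at P.
All paths are blocked; A ⊥ X | {F, P, V} holds.

Yes — A and X are d-separated given {F, P, V}.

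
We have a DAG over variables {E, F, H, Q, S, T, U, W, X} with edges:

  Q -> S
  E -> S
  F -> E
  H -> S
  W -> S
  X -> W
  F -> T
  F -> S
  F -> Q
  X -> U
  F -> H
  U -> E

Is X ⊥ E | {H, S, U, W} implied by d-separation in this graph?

There are 5 undirected paths between X and E; checking each against the conditioning set {H, S, U, W}:
Path 1: X → U → E
  U is a chain here and U is conditioned on, so the path is blocked at U.
Path 2: X → W → S ← H ← F → E
  W is a chain here and W is conditioned on, so the path is blocked at W.
Path 3: X → W → S ← E
  W is a chain here and W is conditioned on, so the path is blocked at W.
Path 4: X → W → S ← F → E
  W is a chain here and W is conditioned on, so the path is blocked at W.
Path 5: X → W → S ← Q ← F → E
  W is a chain here and W is conditioned on, so the path is blocked at W.
Since every path is blocked, d-separation holds.

Yes — X and E are d-separated given {H, S, U, W}.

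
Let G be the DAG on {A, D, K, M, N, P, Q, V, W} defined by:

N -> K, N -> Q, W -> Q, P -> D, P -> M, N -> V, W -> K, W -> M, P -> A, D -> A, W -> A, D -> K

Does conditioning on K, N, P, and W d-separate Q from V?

Yes

There are 6 undirected paths between Q and V; checking each against the conditioning set {K, N, P, W}:
Path 1: Q ← W → K ← N → V
  W is a fork here and W is conditioned on, so the path is blocked at W.
Path 2: Q ← W → M ← P → D → K ← N → V
  W is a fork here and W is conditioned on, so the path is blocked at W.
Path 3: Q ← W → M ← P → A ← D → K ← N → V
  W is a fork here and W is conditioned on, so the path is blocked at W.
Path 4: Q ← W → A ← P → D → K ← N → V
  W is a fork here and W is conditioned on, so the path is blocked at W.
Path 5: Q ← W → A ← D → K ← N → V
  W is a fork here and W is conditioned on, so the path is blocked at W.
Path 6: Q ← N → V
  N is a fork here and N is conditioned on, so the path is blocked at N.
Every path is blocked, so Q and V are d-separated given {K, N, P, W}.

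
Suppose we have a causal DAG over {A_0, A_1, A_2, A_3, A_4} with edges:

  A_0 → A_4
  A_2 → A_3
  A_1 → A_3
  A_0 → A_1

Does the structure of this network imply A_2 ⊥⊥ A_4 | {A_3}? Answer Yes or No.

No

Only one path connects A_2 and A_4:
Path 1: A_2 → A_3 ← A_1 ← A_0 → A_4
  A_3 is a collider and A_3 is conditioned on, which opens it; A_1 is a chain and A_1 is not conditioned on; A_0 is a fork and A_0 is not conditioned on — no node blocks this path, so it is active.
At least one path is unblocked, so d-separation fails.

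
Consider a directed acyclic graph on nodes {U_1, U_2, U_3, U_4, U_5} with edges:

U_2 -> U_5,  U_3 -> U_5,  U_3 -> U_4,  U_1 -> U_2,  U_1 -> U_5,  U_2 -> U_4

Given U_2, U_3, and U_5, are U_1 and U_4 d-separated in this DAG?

Enumerating the 4 paths from U_1 to U_4 and testing each for blocking by {U_2, U_3, U_5}:
Path 1: U_1 → U_2 → U_5 ← U_3 → U_4
  U_2 is a chain here and U_2 is conditioned on, so the path is blocked at U_2.
Path 2: U_1 → U_2 → U_4
  U_2 is a chain here and U_2 is conditioned on, so the path is blocked at U_2.
Path 3: U_1 → U_5 ← U_2 → U_4
  U_2 is a fork here and U_2 is conditioned on, so the path is blocked at U_2.
Path 4: U_1 → U_5 ← U_3 → U_4
  U_3 is a fork here and U_3 is conditioned on, so the path is blocked at U_3.
Since every path is blocked, d-separation holds.

Yes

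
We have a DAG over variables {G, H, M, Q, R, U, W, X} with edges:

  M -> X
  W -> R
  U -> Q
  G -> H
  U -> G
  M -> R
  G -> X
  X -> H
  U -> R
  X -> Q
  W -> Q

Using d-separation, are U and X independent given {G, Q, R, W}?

No

6 paths connect U and X; each must be blocked for d-separation to hold:
  1. U → G → H ← X — G:chain[blocks]; H:collider[blocks] ⇒ blocked
  2. U → G → X — G:chain[blocks] ⇒ blocked
  3. U → R ← W → Q ← X — R:collider[open]; W:fork[blocks]; Q:collider[open] ⇒ blocked
  4. U → R ← M → X — R:collider[open]; M:fork[open] ⇒ active
  5. U → Q ← X — Q:collider[open] ⇒ active
  6. U → Q ← W → R ← M → X — Q:collider[open]; W:fork[blocks]; R:collider[open]; M:fork[open] ⇒ blocked
At least one path is unblocked, so d-separation fails.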